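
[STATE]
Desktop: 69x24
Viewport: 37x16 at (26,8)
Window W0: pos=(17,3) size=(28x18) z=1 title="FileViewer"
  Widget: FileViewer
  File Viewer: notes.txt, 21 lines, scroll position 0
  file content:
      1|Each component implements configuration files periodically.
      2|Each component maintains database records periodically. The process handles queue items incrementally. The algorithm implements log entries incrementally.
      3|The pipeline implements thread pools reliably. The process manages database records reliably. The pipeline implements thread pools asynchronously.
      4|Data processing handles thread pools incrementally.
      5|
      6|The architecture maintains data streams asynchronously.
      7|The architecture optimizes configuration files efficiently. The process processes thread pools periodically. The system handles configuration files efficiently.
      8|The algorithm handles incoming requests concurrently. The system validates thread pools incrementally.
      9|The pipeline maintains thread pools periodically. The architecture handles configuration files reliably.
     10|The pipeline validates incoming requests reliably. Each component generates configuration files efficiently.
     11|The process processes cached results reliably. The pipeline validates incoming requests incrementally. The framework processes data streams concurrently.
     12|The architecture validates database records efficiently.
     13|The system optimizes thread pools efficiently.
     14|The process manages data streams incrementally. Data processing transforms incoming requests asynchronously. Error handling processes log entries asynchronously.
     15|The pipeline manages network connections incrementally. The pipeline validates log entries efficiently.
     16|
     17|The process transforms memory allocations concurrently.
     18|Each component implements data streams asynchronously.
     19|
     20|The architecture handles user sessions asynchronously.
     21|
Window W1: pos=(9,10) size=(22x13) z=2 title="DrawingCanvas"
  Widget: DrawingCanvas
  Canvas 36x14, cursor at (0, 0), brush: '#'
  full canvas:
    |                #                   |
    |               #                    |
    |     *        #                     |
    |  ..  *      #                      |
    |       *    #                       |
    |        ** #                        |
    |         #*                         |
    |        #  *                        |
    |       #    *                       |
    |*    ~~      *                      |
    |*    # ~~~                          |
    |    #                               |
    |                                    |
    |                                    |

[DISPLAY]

line implements t░┃                  
cessing handles t░┃                  
━━━━┓            ░┃                  
    ┃ure maintain░┃                  
────┨ure optimize░┃                  
#   ┃ handles inc░┃                  
    ┃maintains th░┃                  
    ┃validates in░┃                  
    ┃rocesses cac░┃                  
    ┃ure validate░┃                  
    ┃timizes thre░┃                  
    ┃anages data ▼┃                  
    ┃━━━━━━━━━━━━━┛                  
    ┃                                
━━━━┛                                
                                     


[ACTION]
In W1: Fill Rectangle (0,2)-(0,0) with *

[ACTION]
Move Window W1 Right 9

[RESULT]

line implements t░┃                  
cessing handles t░┃                  
━━━━━━━━━━━━━┓   ░┃                  
gCanvas      ┃ain░┃                  
─────────────┨ize░┃                  
         #   ┃inc░┃                  
        #    ┃ th░┃                  
       #     ┃ in░┃                  
      #      ┃cac░┃                  
*    #       ┃ate░┃                  
 ** #        ┃hre░┃                  
  #*         ┃ta ▼┃                  
 #  *        ┃━━━━┛                  
#    *       ┃                       
━━━━━━━━━━━━━┛                       
                                     


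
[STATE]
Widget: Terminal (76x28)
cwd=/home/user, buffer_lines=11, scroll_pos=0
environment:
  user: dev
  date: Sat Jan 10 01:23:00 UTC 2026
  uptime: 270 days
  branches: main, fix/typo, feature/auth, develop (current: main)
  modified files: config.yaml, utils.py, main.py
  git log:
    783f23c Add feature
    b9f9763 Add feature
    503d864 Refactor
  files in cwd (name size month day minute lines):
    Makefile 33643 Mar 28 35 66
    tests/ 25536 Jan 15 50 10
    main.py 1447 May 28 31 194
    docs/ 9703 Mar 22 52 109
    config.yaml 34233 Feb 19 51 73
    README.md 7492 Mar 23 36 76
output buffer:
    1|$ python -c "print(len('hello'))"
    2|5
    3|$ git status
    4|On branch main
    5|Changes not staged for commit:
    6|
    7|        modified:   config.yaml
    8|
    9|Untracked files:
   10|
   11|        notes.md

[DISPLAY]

$ python -c "print(len('hello'))"                                           
5                                                                           
$ git status                                                                
On branch main                                                              
Changes not staged for commit:                                              
                                                                            
        modified:   config.yaml                                             
                                                                            
Untracked files:                                                            
                                                                            
        notes.md                                                            
$ █                                                                         
                                                                            
                                                                            
                                                                            
                                                                            
                                                                            
                                                                            
                                                                            
                                                                            
                                                                            
                                                                            
                                                                            
                                                                            
                                                                            
                                                                            
                                                                            
                                                                            


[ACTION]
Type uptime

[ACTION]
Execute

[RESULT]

$ python -c "print(len('hello'))"                                           
5                                                                           
$ git status                                                                
On branch main                                                              
Changes not staged for commit:                                              
                                                                            
        modified:   config.yaml                                             
                                                                            
Untracked files:                                                            
                                                                            
        notes.md                                                            
$ uptime                                                                    
 10:00  up 270 days                                                         
$ █                                                                         
                                                                            
                                                                            
                                                                            
                                                                            
                                                                            
                                                                            
                                                                            
                                                                            
                                                                            
                                                                            
                                                                            
                                                                            
                                                                            
                                                                            


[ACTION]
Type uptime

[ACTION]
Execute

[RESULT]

$ python -c "print(len('hello'))"                                           
5                                                                           
$ git status                                                                
On branch main                                                              
Changes not staged for commit:                                              
                                                                            
        modified:   config.yaml                                             
                                                                            
Untracked files:                                                            
                                                                            
        notes.md                                                            
$ uptime                                                                    
 10:00  up 270 days                                                         
$ uptime                                                                    
 10:00  up 270 days                                                         
$ █                                                                         
                                                                            
                                                                            
                                                                            
                                                                            
                                                                            
                                                                            
                                                                            
                                                                            
                                                                            
                                                                            
                                                                            
                                                                            


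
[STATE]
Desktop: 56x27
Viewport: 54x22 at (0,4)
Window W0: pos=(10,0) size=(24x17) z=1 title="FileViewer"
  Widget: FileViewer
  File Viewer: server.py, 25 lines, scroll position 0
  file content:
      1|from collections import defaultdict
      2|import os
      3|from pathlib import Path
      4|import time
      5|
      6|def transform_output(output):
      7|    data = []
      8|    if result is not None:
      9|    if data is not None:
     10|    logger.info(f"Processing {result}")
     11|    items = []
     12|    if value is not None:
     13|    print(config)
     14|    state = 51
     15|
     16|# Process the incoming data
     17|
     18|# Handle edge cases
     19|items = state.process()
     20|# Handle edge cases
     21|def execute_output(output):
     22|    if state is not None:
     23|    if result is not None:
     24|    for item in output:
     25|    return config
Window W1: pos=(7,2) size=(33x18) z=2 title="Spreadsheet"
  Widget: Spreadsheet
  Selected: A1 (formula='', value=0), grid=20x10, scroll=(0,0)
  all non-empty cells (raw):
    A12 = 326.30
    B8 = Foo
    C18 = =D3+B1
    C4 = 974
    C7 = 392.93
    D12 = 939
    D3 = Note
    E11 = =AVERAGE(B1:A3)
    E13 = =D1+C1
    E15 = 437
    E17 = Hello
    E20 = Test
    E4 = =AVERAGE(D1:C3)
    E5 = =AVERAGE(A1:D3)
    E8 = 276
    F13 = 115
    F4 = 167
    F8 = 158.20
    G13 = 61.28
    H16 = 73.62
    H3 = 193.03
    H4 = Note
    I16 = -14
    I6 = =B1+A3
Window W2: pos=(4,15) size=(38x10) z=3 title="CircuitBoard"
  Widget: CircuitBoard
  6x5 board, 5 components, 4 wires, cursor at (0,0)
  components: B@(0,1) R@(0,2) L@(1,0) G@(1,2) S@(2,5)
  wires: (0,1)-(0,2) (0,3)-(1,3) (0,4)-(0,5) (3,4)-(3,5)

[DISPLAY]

       ┠───────────────────────────────┨              
       ┃A1:                            ┃              
       ┃       A       B       C       ┃              
       ┃-------------------------------┃              
       ┃  1      [0]       0       0   ┃              
       ┃  2        0       0       0   ┃              
       ┃  3        0       0       0Not┃              
       ┃  4        0       0     974   ┃              
       ┃  5        0       0       0   ┃              
       ┃  6        0       0       0   ┃              
       ┃  7        0       0  392.93   ┃              
    ┏━━━━━━━━━━━━━━━━━━━━━━━━━━━━━━━━━━━━┓            
    ┃ CircuitBoard                       ┃            
    ┠────────────────────────────────────┨            
    ┃   0 1 2 3 4 5                      ┃            
    ┃0  [.]  B ─ R   ·   · ─ ·           ┃            
    ┃                │                   ┃            
    ┃1   L       G   ·                   ┃            
    ┃                                    ┃            
    ┃2                       S           ┃            
    ┗━━━━━━━━━━━━━━━━━━━━━━━━━━━━━━━━━━━━┛            
                                                      


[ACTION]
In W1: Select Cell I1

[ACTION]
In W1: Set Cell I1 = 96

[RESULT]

       ┠───────────────────────────────┨              
       ┃I1: 96                         ┃              
       ┃       A       B       C       ┃              
       ┃-------------------------------┃              
       ┃  1        0       0       0   ┃              
       ┃  2        0       0       0   ┃              
       ┃  3        0       0       0Not┃              
       ┃  4        0       0     974   ┃              
       ┃  5        0       0       0   ┃              
       ┃  6        0       0       0   ┃              
       ┃  7        0       0  392.93   ┃              
    ┏━━━━━━━━━━━━━━━━━━━━━━━━━━━━━━━━━━━━┓            
    ┃ CircuitBoard                       ┃            
    ┠────────────────────────────────────┨            
    ┃   0 1 2 3 4 5                      ┃            
    ┃0  [.]  B ─ R   ·   · ─ ·           ┃            
    ┃                │                   ┃            
    ┃1   L       G   ·                   ┃            
    ┃                                    ┃            
    ┃2                       S           ┃            
    ┗━━━━━━━━━━━━━━━━━━━━━━━━━━━━━━━━━━━━┛            
                                                      


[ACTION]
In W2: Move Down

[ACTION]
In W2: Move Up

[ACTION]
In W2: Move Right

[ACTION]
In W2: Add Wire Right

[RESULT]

       ┠───────────────────────────────┨              
       ┃I1: 96                         ┃              
       ┃       A       B       C       ┃              
       ┃-------------------------------┃              
       ┃  1        0       0       0   ┃              
       ┃  2        0       0       0   ┃              
       ┃  3        0       0       0Not┃              
       ┃  4        0       0     974   ┃              
       ┃  5        0       0       0   ┃              
       ┃  6        0       0       0   ┃              
       ┃  7        0       0  392.93   ┃              
    ┏━━━━━━━━━━━━━━━━━━━━━━━━━━━━━━━━━━━━┓            
    ┃ CircuitBoard                       ┃            
    ┠────────────────────────────────────┨            
    ┃   0 1 2 3 4 5                      ┃            
    ┃0      [B]─ R   ·   · ─ ·           ┃            
    ┃                │                   ┃            
    ┃1   L       G   ·                   ┃            
    ┃                                    ┃            
    ┃2                       S           ┃            
    ┗━━━━━━━━━━━━━━━━━━━━━━━━━━━━━━━━━━━━┛            
                                                      


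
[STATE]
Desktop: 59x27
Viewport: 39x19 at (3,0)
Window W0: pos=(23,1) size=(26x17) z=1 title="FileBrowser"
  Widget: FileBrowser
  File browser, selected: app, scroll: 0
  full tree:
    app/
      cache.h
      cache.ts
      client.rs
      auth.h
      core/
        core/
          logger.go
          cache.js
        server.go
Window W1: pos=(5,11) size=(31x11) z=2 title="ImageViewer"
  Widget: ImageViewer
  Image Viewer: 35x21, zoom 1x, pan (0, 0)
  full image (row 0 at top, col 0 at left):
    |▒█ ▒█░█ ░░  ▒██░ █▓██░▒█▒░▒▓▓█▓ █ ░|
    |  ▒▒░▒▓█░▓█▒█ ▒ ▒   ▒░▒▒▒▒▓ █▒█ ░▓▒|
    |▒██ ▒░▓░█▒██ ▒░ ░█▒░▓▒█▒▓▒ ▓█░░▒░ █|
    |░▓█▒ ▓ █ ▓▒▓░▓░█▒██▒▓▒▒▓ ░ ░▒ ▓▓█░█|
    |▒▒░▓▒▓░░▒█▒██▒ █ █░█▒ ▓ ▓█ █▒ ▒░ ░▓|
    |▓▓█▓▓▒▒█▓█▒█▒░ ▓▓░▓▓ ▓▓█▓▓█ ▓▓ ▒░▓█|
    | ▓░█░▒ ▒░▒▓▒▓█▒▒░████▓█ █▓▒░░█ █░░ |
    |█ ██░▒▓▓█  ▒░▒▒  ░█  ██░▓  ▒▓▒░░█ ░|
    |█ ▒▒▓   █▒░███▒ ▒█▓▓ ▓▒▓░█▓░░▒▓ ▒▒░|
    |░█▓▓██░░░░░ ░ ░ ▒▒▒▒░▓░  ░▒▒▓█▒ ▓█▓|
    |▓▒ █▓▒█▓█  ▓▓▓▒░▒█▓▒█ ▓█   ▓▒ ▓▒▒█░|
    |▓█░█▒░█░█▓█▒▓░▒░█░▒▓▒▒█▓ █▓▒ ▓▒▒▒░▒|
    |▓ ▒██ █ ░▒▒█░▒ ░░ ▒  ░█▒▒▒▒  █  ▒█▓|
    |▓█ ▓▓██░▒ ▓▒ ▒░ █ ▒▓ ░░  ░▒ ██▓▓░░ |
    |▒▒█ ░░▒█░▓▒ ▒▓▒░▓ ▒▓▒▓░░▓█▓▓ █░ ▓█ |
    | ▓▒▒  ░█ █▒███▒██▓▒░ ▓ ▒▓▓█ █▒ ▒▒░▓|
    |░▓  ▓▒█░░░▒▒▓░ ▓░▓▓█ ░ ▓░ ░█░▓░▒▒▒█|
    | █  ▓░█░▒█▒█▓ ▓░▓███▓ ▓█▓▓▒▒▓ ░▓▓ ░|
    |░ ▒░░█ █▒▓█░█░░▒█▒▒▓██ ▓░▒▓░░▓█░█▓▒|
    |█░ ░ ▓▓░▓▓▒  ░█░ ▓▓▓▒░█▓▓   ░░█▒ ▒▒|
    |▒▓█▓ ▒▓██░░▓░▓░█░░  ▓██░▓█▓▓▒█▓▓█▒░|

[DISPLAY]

                                       
                    ┏━━━━━━━━━━━━━━━━━━
                    ┃ FileBrowser      
                    ┠──────────────────
                    ┃> [-] app/        
                    ┃    cache.h       
                    ┃    cache.ts      
                    ┃    client.rs     
                    ┃    auth.h        
                    ┃    [+] core/     
                    ┃                  
  ┏━━━━━━━━━━━━━━━━━━━━━━━━━━━━━┓      
  ┃ ImageViewer                 ┃      
  ┠─────────────────────────────┨      
  ┃▒█ ▒█░█ ░░  ▒██░ █▓██░▒█▒░▒▓▓┃      
  ┃  ▒▒░▒▓█░▓█▒█ ▒ ▒   ▒░▒▒▒▒▓ █┃      
  ┃▒██ ▒░▓░█▒██ ▒░ ░█▒░▓▒█▒▓▒ ▓█┃      
  ┃░▓█▒ ▓ █ ▓▒▓░▓░█▒██▒▓▒▒▓ ░ ░▒┃━━━━━━
  ┃▒▒░▓▒▓░░▒█▒██▒ █ █░█▒ ▓ ▓█ █▒┃      


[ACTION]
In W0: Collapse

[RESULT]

                                       
                    ┏━━━━━━━━━━━━━━━━━━
                    ┃ FileBrowser      
                    ┠──────────────────
                    ┃> [+] app/        
                    ┃                  
                    ┃                  
                    ┃                  
                    ┃                  
                    ┃                  
                    ┃                  
  ┏━━━━━━━━━━━━━━━━━━━━━━━━━━━━━┓      
  ┃ ImageViewer                 ┃      
  ┠─────────────────────────────┨      
  ┃▒█ ▒█░█ ░░  ▒██░ █▓██░▒█▒░▒▓▓┃      
  ┃  ▒▒░▒▓█░▓█▒█ ▒ ▒   ▒░▒▒▒▒▓ █┃      
  ┃▒██ ▒░▓░█▒██ ▒░ ░█▒░▓▒█▒▓▒ ▓█┃      
  ┃░▓█▒ ▓ █ ▓▒▓░▓░█▒██▒▓▒▒▓ ░ ░▒┃━━━━━━
  ┃▒▒░▓▒▓░░▒█▒██▒ █ █░█▒ ▓ ▓█ █▒┃      


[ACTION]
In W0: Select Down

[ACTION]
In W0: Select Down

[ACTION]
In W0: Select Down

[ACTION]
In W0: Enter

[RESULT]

                                       
                    ┏━━━━━━━━━━━━━━━━━━
                    ┃ FileBrowser      
                    ┠──────────────────
                    ┃> [-] app/        
                    ┃    cache.h       
                    ┃    cache.ts      
                    ┃    client.rs     
                    ┃    auth.h        
                    ┃    [+] core/     
                    ┃                  
  ┏━━━━━━━━━━━━━━━━━━━━━━━━━━━━━┓      
  ┃ ImageViewer                 ┃      
  ┠─────────────────────────────┨      
  ┃▒█ ▒█░█ ░░  ▒██░ █▓██░▒█▒░▒▓▓┃      
  ┃  ▒▒░▒▓█░▓█▒█ ▒ ▒   ▒░▒▒▒▒▓ █┃      
  ┃▒██ ▒░▓░█▒██ ▒░ ░█▒░▓▒█▒▓▒ ▓█┃      
  ┃░▓█▒ ▓ █ ▓▒▓░▓░█▒██▒▓▒▒▓ ░ ░▒┃━━━━━━
  ┃▒▒░▓▒▓░░▒█▒██▒ █ █░█▒ ▓ ▓█ █▒┃      


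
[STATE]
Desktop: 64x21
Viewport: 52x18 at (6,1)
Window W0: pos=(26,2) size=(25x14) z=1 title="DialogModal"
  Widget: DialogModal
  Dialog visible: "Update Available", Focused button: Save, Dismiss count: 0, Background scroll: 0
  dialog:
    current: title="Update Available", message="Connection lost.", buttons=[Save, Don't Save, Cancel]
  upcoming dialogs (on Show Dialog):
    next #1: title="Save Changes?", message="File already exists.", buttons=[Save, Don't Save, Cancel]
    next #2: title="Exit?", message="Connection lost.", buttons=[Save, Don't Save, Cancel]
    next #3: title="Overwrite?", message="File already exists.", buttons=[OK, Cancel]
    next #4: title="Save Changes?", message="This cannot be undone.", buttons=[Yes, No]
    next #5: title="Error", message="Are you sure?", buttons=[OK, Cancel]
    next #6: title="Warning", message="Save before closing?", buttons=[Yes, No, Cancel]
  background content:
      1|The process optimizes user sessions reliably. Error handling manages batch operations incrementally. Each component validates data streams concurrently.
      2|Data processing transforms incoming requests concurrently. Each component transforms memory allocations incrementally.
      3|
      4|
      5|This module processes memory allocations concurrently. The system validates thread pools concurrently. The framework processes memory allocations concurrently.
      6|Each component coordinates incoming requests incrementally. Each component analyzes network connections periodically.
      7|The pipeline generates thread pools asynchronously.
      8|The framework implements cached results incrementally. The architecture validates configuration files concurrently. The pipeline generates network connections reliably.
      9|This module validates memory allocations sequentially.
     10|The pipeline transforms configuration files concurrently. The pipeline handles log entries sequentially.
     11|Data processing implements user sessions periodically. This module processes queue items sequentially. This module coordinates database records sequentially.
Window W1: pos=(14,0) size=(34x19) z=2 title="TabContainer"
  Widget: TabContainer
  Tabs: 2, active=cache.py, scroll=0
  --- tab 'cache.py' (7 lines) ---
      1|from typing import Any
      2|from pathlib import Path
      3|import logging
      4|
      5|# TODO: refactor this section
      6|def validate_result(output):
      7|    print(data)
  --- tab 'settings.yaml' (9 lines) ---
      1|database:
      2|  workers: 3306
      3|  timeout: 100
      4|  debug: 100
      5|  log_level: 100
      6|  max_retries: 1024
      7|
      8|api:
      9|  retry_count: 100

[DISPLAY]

        ┃ TabContainer                   ┃          
        ┠────────────────────────────────┨━━┓       
        ┃[cache.py]│ settings.yaml       ┃  ┃       
        ┃────────────────────────────────┃──┨       
        ┃from typing import Any          ┃ u┃       
        ┃from pathlib import Path        ┃fo┃       
        ┃import logging                  ┃  ┃       
        ┃                                ┃  ┃       
        ┃# TODO: refactor this section   ┃ m┃       
        ┃def validate_result(output):    ┃na┃       
        ┃    print(data)                 ┃s ┃       
        ┃                                ┃nt┃       
        ┃                                ┃ m┃       
        ┃                                ┃ms┃       
        ┃                                ┃━━┛       
        ┃                                ┃          
        ┃                                ┃          
        ┗━━━━━━━━━━━━━━━━━━━━━━━━━━━━━━━━┛          


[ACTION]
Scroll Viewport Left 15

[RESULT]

              ┃ TabContainer                   ┃    
              ┠────────────────────────────────┨━━┓ 
              ┃[cache.py]│ settings.yaml       ┃  ┃ 
              ┃────────────────────────────────┃──┨ 
              ┃from typing import Any          ┃ u┃ 
              ┃from pathlib import Path        ┃fo┃ 
              ┃import logging                  ┃  ┃ 
              ┃                                ┃  ┃ 
              ┃# TODO: refactor this section   ┃ m┃ 
              ┃def validate_result(output):    ┃na┃ 
              ┃    print(data)                 ┃s ┃ 
              ┃                                ┃nt┃ 
              ┃                                ┃ m┃ 
              ┃                                ┃ms┃ 
              ┃                                ┃━━┛ 
              ┃                                ┃    
              ┃                                ┃    
              ┗━━━━━━━━━━━━━━━━━━━━━━━━━━━━━━━━┛    


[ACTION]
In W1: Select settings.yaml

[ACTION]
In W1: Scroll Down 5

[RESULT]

              ┃ TabContainer                   ┃    
              ┠────────────────────────────────┨━━┓ 
              ┃ cache.py │[settings.yaml]      ┃  ┃ 
              ┃────────────────────────────────┃──┨ 
              ┃  max_retries: 1024             ┃ u┃ 
              ┃                                ┃fo┃ 
              ┃api:                            ┃  ┃ 
              ┃  retry_count: 100              ┃  ┃ 
              ┃                                ┃ m┃ 
              ┃                                ┃na┃ 
              ┃                                ┃s ┃ 
              ┃                                ┃nt┃ 
              ┃                                ┃ m┃ 
              ┃                                ┃ms┃ 
              ┃                                ┃━━┛ 
              ┃                                ┃    
              ┃                                ┃    
              ┗━━━━━━━━━━━━━━━━━━━━━━━━━━━━━━━━┛    


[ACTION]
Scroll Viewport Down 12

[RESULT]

              ┃ cache.py │[settings.yaml]      ┃  ┃ 
              ┃────────────────────────────────┃──┨ 
              ┃  max_retries: 1024             ┃ u┃ 
              ┃                                ┃fo┃ 
              ┃api:                            ┃  ┃ 
              ┃  retry_count: 100              ┃  ┃ 
              ┃                                ┃ m┃ 
              ┃                                ┃na┃ 
              ┃                                ┃s ┃ 
              ┃                                ┃nt┃ 
              ┃                                ┃ m┃ 
              ┃                                ┃ms┃ 
              ┃                                ┃━━┛ 
              ┃                                ┃    
              ┃                                ┃    
              ┗━━━━━━━━━━━━━━━━━━━━━━━━━━━━━━━━┛    
                                                    
                                                    


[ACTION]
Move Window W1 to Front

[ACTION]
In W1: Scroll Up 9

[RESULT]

              ┃ cache.py │[settings.yaml]      ┃  ┃ 
              ┃────────────────────────────────┃──┨ 
              ┃database:                       ┃ u┃ 
              ┃  workers: 3306                 ┃fo┃ 
              ┃  timeout: 100                  ┃  ┃ 
              ┃  debug: 100                    ┃  ┃ 
              ┃  log_level: 100                ┃ m┃ 
              ┃  max_retries: 1024             ┃na┃ 
              ┃                                ┃s ┃ 
              ┃api:                            ┃nt┃ 
              ┃  retry_count: 100              ┃ m┃ 
              ┃                                ┃ms┃ 
              ┃                                ┃━━┛ 
              ┃                                ┃    
              ┃                                ┃    
              ┗━━━━━━━━━━━━━━━━━━━━━━━━━━━━━━━━┛    
                                                    
                                                    


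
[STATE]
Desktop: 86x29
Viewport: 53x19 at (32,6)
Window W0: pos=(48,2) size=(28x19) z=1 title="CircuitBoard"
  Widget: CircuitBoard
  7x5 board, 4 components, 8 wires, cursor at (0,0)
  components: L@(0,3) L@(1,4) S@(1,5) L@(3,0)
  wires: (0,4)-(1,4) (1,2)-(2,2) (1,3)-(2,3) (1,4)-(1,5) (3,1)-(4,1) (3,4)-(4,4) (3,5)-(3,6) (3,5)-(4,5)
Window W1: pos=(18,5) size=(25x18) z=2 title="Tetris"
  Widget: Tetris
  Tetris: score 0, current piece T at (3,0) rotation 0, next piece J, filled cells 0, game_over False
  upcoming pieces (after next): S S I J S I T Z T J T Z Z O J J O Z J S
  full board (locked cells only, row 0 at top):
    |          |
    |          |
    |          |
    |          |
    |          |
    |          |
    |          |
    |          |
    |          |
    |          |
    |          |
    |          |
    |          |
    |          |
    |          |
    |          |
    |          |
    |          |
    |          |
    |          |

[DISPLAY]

          ┃     ┃0  [.]          L   ·     ┃         
──────────┨     ┃                    │     ┃         
xt:       ┃     ┃1           ·   ·   L ─ S ┃         
          ┃     ┃            │   │         ┃         
█         ┃     ┃2           ·   ·         ┃         
          ┃     ┃                          ┃         
          ┃     ┃3   L   ·           ·   · ┃         
          ┃     ┃        │           │   │ ┃         
ore:      ┃     ┃4       ·           ·   · ┃         
          ┃     ┃Cursor: (0,0)             ┃         
          ┃     ┃                          ┃         
          ┃     ┃                          ┃         
          ┃     ┃                          ┃         
          ┃     ┃                          ┃         
          ┃     ┗━━━━━━━━━━━━━━━━━━━━━━━━━━┛         
          ┃                                          
━━━━━━━━━━┛                                          
                                                     
                                                     


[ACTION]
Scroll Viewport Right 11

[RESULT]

         ┃     ┃0  [.]          L   ·     ┃          
─────────┨     ┃                    │     ┃          
t:       ┃     ┃1           ·   ·   L ─ S ┃          
         ┃     ┃            │   │         ┃          
         ┃     ┃2           ·   ·         ┃          
         ┃     ┃                          ┃          
         ┃     ┃3   L   ·           ·   · ┃          
         ┃     ┃        │           │   │ ┃          
re:      ┃     ┃4       ·           ·   · ┃          
         ┃     ┃Cursor: (0,0)             ┃          
         ┃     ┃                          ┃          
         ┃     ┃                          ┃          
         ┃     ┃                          ┃          
         ┃     ┃                          ┃          
         ┃     ┗━━━━━━━━━━━━━━━━━━━━━━━━━━┛          
         ┃                                           
━━━━━━━━━┛                                           
                                                     
                                                     


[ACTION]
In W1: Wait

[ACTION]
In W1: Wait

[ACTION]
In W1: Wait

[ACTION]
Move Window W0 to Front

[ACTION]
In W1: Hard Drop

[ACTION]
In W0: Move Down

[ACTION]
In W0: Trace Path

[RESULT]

         ┃     ┃0               L   ·     ┃          
─────────┨     ┃                    │     ┃          
t:       ┃     ┃1  [.]      ·   ·   L ─ S ┃          
         ┃     ┃            │   │         ┃          
         ┃     ┃2           ·   ·         ┃          
         ┃     ┃                          ┃          
         ┃     ┃3   L   ·           ·   · ┃          
         ┃     ┃        │           │   │ ┃          
re:      ┃     ┃4       ·           ·   · ┃          
         ┃     ┃Cursor: (1,0)  Trace: No c┃          
         ┃     ┃                          ┃          
         ┃     ┃                          ┃          
         ┃     ┃                          ┃          
         ┃     ┃                          ┃          
         ┃     ┗━━━━━━━━━━━━━━━━━━━━━━━━━━┛          
         ┃                                           
━━━━━━━━━┛                                           
                                                     
                                                     


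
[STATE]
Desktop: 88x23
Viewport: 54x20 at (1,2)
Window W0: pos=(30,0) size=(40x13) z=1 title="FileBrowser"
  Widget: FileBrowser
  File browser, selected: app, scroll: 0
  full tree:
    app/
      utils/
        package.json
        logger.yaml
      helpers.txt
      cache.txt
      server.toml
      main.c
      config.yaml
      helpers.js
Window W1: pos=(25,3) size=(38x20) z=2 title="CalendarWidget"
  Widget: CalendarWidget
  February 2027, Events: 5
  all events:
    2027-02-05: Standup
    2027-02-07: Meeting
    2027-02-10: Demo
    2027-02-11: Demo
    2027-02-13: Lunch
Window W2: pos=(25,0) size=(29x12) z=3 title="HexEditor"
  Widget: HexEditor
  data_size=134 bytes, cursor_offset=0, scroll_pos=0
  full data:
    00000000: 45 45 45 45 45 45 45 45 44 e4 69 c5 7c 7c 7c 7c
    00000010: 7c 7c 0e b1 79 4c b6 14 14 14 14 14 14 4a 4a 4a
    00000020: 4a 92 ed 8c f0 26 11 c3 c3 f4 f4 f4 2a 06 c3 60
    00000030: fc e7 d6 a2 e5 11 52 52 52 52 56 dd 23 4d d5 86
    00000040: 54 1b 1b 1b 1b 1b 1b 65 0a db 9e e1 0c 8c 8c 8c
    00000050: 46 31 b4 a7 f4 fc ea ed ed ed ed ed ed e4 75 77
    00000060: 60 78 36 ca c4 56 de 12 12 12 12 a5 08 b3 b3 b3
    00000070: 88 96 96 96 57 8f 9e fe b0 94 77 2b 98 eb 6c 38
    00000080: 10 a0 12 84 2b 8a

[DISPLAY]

                        ┠───────────────────────────┨─
                        ┃00000000  45 45 45 45 45 45┃━
                        ┃00000010  7c 7c 0e b1 79 4c┃ 
                        ┃00000020  4a 92 ed 8c f0 26┃─
                        ┃00000030  fc e7 d6 a2 e5 11┃ 
                        ┃00000040  54 1b 1b 1b 1b 1b┃ 
                        ┃00000050  46 31 b4 a7 f4 fc┃ 
                        ┃00000060  60 78 36 ca c4 56┃ 
                        ┃00000070  88 96 96 96 57 8f┃ 
                        ┗━━━━━━━━━━━━━━━━━━━━━━━━━━━┛ 
                        ┃                             
                        ┃                             
                        ┃                             
                        ┃                             
                        ┃                             
                        ┃                             
                        ┃                             
                        ┃                             
                        ┃                             
                        ┃                             


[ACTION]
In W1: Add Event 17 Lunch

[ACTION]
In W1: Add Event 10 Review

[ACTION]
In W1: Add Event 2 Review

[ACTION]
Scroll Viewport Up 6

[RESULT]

                        ┏━━━━━━━━━━━━━━━━━━━━━━━━━━━┓━
                        ┃ HexEditor                 ┃ 
                        ┠───────────────────────────┨─
                        ┃00000000  45 45 45 45 45 45┃━
                        ┃00000010  7c 7c 0e b1 79 4c┃ 
                        ┃00000020  4a 92 ed 8c f0 26┃─
                        ┃00000030  fc e7 d6 a2 e5 11┃ 
                        ┃00000040  54 1b 1b 1b 1b 1b┃ 
                        ┃00000050  46 31 b4 a7 f4 fc┃ 
                        ┃00000060  60 78 36 ca c4 56┃ 
                        ┃00000070  88 96 96 96 57 8f┃ 
                        ┗━━━━━━━━━━━━━━━━━━━━━━━━━━━┛ 
                        ┃                             
                        ┃                             
                        ┃                             
                        ┃                             
                        ┃                             
                        ┃                             
                        ┃                             
                        ┃                             
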